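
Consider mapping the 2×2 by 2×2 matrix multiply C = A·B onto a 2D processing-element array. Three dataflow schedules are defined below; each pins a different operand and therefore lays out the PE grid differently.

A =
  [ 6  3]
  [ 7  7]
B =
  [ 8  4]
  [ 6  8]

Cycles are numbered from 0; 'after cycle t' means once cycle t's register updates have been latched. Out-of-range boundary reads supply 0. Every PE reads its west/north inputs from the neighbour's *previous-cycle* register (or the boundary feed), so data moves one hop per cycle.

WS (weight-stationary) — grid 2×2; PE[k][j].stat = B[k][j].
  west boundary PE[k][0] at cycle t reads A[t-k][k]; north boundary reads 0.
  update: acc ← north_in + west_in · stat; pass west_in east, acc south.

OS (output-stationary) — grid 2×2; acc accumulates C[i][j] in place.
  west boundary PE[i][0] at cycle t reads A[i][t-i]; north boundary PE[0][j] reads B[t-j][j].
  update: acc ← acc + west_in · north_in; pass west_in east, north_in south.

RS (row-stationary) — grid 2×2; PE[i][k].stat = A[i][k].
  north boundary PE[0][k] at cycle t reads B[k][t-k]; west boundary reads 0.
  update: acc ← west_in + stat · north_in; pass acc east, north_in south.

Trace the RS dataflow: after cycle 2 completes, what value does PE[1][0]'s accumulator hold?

PE[1][0].acc = 28

RS on a 2×2 grid — tracing PE[1][0] and its feeders:
  after 0 — PE[0][0] acc=48, pass-E 48, pass-S 8
  after 0 — PE[1][0] acc=0, pass-E 0, pass-S 0
  after 1 — PE[0][0] acc=24, pass-E 24, pass-S 4
  after 1 — PE[1][0] acc=56, pass-E 56, pass-S 8
  after 2 — PE[0][0] acc=0, pass-E 0, pass-S 0
  after 2 — PE[1][0] acc=28, pass-E 28, pass-S 4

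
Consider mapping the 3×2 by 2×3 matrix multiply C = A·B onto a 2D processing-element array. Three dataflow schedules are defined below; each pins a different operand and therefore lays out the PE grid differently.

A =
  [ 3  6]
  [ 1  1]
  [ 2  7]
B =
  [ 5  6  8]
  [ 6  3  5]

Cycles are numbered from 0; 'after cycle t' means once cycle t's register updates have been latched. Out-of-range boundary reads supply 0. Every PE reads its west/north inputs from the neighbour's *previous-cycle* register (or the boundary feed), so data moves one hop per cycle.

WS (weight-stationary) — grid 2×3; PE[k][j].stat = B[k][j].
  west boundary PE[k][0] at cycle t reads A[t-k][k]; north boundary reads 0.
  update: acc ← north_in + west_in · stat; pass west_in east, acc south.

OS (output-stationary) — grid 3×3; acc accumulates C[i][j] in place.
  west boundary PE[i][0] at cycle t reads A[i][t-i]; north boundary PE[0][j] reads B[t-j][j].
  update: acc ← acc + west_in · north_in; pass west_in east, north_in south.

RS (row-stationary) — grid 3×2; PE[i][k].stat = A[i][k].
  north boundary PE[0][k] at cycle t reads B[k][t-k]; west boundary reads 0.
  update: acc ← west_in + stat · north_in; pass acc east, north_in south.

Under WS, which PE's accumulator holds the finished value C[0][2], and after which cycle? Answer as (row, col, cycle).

Under WS, C[0][2] lands at PE[1][2]:
  [0] (1,2) acc=0 (h:0 v:0)
  [1] (1,2) acc=0 (h:0 v:0)
  [2] (1,2) acc=0 (h:0 v:0)
  [3] (1,2) acc=54 (h:6 v:54)

(row, col, cycle) = (1, 2, 3)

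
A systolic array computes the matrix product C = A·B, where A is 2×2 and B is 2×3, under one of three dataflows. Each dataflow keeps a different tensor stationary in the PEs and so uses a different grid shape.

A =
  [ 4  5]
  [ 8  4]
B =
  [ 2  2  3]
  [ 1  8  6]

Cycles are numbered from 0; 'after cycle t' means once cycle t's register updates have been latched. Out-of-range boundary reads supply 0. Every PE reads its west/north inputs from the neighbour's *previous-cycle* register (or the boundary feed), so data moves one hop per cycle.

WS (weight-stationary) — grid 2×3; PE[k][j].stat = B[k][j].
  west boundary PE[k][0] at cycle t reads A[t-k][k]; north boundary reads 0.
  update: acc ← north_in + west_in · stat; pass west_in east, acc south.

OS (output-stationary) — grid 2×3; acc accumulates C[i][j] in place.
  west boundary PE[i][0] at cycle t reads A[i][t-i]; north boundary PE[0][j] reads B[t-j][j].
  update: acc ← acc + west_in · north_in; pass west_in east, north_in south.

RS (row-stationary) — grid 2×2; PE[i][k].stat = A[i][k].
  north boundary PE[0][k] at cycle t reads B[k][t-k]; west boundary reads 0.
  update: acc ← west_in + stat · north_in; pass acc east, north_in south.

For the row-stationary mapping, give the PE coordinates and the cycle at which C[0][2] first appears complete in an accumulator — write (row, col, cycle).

RS — PE[0][1] is where C[0][2] collects:
  c0 r0c1: 0 / 0 / 0
  c1 r0c1: 13 / 13 / 1
  c2 r0c1: 48 / 48 / 8
  c3 r0c1: 42 / 42 / 6

(row, col, cycle) = (0, 1, 3)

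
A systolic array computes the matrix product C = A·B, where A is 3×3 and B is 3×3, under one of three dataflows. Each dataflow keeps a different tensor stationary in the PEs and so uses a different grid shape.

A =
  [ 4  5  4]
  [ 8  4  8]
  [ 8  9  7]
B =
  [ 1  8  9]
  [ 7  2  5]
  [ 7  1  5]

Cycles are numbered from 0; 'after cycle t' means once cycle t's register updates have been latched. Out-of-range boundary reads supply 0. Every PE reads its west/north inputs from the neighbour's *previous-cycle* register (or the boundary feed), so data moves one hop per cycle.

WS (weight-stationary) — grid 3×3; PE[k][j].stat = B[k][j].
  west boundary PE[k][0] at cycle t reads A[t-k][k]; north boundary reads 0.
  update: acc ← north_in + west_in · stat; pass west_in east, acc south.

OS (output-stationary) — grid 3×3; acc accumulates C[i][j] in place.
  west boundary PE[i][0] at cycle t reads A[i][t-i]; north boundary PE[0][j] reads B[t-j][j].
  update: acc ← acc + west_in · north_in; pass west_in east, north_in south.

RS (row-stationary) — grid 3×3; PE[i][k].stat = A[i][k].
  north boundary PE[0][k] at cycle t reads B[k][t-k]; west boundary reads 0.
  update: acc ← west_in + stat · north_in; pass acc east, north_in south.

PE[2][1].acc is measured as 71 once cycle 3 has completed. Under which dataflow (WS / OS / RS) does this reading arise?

dataflow = RS

WS (3×3 grid), PE[2][1]:
  [0] (2,1) acc=0 (h:0 v:0)
  [1] (2,1) acc=0 (h:0 v:0)
  [2] (2,1) acc=0 (h:0 v:0)
  [3] (2,1) acc=46 (h:4 v:46)
OS (3×3 grid), PE[2][1]:
  [0] (2,1) acc=0 (h:0 v:0)
  [1] (2,1) acc=0 (h:0 v:0)
  [2] (2,1) acc=0 (h:0 v:0)
  [3] (2,1) acc=64 (h:8 v:8)
RS (3×3 grid), PE[2][1]:
  [0] (2,1) acc=0 (h:0 v:0)
  [1] (2,1) acc=0 (h:0 v:0)
  [2] (2,1) acc=0 (h:0 v:0)
  [3] (2,1) acc=71 (h:71 v:7)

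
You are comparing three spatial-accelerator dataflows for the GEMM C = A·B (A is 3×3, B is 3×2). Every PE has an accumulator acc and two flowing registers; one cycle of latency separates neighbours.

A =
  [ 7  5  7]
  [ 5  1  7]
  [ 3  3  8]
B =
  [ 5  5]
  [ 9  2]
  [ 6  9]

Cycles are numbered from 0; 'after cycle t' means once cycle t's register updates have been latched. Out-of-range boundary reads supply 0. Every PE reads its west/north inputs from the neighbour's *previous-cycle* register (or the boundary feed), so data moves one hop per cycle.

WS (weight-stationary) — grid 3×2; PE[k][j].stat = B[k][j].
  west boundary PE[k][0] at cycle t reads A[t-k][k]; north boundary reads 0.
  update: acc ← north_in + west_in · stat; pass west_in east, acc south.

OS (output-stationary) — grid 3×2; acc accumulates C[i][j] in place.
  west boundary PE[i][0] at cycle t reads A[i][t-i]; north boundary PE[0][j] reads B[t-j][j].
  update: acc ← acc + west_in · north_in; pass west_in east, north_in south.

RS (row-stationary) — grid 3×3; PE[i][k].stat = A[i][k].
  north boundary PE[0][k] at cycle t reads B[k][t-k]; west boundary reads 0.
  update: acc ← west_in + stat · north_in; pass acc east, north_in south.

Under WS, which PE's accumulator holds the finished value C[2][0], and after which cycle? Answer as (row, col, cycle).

(row, col, cycle) = (2, 0, 4)

Under WS, C[2][0] lands at PE[2][0]:
  t=0 PE[2][0]: acc=0 h=0 v=0
  t=1 PE[2][0]: acc=0 h=0 v=0
  t=2 PE[2][0]: acc=122 h=7 v=122
  t=3 PE[2][0]: acc=76 h=7 v=76
  t=4 PE[2][0]: acc=90 h=8 v=90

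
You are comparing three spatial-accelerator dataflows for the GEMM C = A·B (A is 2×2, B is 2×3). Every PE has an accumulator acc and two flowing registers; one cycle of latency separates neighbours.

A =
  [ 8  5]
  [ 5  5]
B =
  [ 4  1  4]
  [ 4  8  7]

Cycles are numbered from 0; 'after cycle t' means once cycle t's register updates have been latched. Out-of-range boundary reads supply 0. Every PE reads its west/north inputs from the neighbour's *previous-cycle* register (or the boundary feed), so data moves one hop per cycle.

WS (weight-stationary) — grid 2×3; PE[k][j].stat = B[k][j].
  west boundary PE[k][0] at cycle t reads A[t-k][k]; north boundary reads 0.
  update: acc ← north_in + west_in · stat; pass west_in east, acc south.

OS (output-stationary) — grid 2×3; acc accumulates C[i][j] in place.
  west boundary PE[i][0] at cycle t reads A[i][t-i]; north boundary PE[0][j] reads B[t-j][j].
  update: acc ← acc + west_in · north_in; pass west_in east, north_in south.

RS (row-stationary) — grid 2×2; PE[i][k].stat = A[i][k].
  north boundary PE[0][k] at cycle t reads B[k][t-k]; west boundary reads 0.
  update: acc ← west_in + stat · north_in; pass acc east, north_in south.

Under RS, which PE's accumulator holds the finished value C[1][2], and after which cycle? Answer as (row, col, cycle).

(row, col, cycle) = (1, 1, 4)

RS — PE[1][1] is where C[1][2] collects:
  0: (1,1).acc=0  regs=<0,0>
  1: (1,1).acc=0  regs=<0,0>
  2: (1,1).acc=40  regs=<40,4>
  3: (1,1).acc=45  regs=<45,8>
  4: (1,1).acc=55  regs=<55,7>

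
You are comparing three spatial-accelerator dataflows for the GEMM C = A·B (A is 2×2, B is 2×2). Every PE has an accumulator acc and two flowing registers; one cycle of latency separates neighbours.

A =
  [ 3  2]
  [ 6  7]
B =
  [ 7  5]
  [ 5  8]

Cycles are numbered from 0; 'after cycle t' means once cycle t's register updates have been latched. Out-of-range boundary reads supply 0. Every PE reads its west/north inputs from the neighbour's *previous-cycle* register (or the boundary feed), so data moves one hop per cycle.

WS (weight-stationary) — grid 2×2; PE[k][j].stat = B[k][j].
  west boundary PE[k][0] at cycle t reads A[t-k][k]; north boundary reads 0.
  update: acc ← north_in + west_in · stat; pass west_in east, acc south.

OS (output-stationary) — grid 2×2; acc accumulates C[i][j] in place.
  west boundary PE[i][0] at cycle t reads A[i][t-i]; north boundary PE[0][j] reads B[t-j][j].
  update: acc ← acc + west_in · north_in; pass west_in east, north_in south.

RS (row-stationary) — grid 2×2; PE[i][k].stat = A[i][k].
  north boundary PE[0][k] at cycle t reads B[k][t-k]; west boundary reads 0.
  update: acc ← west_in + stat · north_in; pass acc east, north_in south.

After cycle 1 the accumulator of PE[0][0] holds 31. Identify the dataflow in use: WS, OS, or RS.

Under WS (2×2), PE[0][0]:
  c0 r0c0: 21 / 3 / 21
  c1 r0c0: 42 / 6 / 42
Under OS (2×2), PE[0][0]:
  c0 r0c0: 21 / 3 / 7
  c1 r0c0: 31 / 2 / 5
Under RS (2×2), PE[0][0]:
  c0 r0c0: 21 / 21 / 7
  c1 r0c0: 15 / 15 / 5

dataflow = OS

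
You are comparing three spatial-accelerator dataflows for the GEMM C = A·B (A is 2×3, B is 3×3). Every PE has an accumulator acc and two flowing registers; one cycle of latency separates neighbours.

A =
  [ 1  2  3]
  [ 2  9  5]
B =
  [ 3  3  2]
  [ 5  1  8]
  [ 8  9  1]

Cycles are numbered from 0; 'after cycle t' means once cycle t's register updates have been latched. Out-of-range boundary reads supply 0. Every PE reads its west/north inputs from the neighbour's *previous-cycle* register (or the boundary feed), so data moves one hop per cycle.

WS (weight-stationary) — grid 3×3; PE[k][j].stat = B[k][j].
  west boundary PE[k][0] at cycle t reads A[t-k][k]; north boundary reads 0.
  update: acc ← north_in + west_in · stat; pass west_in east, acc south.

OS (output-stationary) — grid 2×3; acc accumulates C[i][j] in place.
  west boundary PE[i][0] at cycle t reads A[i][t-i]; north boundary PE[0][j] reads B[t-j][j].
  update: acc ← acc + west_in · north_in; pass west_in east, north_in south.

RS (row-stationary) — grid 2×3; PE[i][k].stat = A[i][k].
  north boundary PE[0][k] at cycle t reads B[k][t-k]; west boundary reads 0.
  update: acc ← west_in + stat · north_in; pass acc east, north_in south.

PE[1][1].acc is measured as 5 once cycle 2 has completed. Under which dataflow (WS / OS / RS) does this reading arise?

dataflow = WS

— WS: 3×3; PE[1][1] trace:
  step 0 · PE1,1: acc=0; fwd→0 fwd↓0
  step 1 · PE1,1: acc=0; fwd→0 fwd↓0
  step 2 · PE1,1: acc=5; fwd→2 fwd↓5
— OS: 2×3; PE[1][1] trace:
  step 0 · PE1,1: acc=0; fwd→0 fwd↓0
  step 1 · PE1,1: acc=0; fwd→0 fwd↓0
  step 2 · PE1,1: acc=6; fwd→2 fwd↓3
— RS: 2×3; PE[1][1] trace:
  step 0 · PE1,1: acc=0; fwd→0 fwd↓0
  step 1 · PE1,1: acc=0; fwd→0 fwd↓0
  step 2 · PE1,1: acc=51; fwd→51 fwd↓5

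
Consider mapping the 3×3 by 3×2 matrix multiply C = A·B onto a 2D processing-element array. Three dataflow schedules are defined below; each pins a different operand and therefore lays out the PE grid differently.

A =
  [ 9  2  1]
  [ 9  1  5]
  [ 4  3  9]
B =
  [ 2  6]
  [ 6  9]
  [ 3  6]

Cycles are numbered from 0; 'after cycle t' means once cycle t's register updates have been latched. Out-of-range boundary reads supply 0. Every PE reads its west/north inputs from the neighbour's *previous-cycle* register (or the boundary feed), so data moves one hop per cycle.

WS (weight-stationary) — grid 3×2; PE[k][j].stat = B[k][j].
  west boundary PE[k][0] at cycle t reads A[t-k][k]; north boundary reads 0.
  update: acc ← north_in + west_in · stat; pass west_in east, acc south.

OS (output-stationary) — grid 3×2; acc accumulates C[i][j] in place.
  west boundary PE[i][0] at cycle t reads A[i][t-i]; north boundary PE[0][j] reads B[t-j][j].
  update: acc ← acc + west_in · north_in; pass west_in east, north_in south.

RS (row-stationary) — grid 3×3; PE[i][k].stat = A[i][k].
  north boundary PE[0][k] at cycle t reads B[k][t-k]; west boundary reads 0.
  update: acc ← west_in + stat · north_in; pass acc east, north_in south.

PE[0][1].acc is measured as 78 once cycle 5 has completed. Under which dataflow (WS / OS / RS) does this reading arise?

dataflow = OS

Under WS (3×2), PE[0][1]:
  c0 r0c1: 0 / 0 / 0
  c1 r0c1: 54 / 9 / 54
  c2 r0c1: 54 / 9 / 54
  c3 r0c1: 24 / 4 / 24
  c4 r0c1: 0 / 0 / 0
  c5 r0c1: 0 / 0 / 0
Under OS (3×2), PE[0][1]:
  c0 r0c1: 0 / 0 / 0
  c1 r0c1: 54 / 9 / 6
  c2 r0c1: 72 / 2 / 9
  c3 r0c1: 78 / 1 / 6
  c4 r0c1: 78 / 0 / 0
  c5 r0c1: 78 / 0 / 0
Under RS (3×3), PE[0][1]:
  c0 r0c1: 0 / 0 / 0
  c1 r0c1: 30 / 30 / 6
  c2 r0c1: 72 / 72 / 9
  c3 r0c1: 0 / 0 / 0
  c4 r0c1: 0 / 0 / 0
  c5 r0c1: 0 / 0 / 0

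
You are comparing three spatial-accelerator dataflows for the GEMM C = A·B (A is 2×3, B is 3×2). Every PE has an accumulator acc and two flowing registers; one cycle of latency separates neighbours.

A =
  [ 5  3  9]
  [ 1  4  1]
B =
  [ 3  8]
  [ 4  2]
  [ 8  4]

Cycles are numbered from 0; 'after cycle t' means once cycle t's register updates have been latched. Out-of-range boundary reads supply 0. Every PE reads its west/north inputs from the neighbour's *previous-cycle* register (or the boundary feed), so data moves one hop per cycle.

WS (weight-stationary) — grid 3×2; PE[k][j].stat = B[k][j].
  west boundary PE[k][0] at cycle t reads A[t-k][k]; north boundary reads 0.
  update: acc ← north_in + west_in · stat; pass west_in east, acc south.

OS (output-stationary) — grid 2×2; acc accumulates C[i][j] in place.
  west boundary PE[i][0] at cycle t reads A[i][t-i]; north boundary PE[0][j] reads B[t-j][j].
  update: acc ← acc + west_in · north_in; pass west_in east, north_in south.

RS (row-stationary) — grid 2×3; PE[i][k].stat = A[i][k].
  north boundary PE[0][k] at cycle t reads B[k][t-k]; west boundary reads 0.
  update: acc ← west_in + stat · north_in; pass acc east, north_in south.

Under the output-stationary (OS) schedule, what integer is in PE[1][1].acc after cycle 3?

OS on a 2×2 grid — tracing PE[1][1] and its feeders:
  c0 r0c1: 0 / 0 / 0
  c0 r1c0: 0 / 0 / 0
  c0 r1c1: 0 / 0 / 0
  c1 r0c1: 40 / 5 / 8
  c1 r1c0: 3 / 1 / 3
  c1 r1c1: 0 / 0 / 0
  c2 r0c1: 46 / 3 / 2
  c2 r1c0: 19 / 4 / 4
  c2 r1c1: 8 / 1 / 8
  c3 r0c1: 82 / 9 / 4
  c3 r1c0: 27 / 1 / 8
  c3 r1c1: 16 / 4 / 2

PE[1][1].acc = 16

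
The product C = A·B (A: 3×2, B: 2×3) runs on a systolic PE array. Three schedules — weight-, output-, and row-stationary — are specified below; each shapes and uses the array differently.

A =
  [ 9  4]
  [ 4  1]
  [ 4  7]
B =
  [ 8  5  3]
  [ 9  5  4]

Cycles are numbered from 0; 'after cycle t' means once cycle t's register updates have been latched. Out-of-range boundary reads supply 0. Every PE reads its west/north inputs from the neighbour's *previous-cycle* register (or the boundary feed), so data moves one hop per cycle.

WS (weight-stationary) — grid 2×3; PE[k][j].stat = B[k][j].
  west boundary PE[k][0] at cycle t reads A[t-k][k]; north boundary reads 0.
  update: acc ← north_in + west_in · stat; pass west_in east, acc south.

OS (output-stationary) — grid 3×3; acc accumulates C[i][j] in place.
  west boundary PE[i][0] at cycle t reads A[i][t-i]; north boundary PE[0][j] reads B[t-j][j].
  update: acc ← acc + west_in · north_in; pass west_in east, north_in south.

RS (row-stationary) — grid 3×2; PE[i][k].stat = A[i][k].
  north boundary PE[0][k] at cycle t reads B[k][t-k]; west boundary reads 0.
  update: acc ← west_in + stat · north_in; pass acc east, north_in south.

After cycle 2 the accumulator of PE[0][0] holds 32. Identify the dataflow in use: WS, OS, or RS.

dataflow = WS

WS [2×3] PE[0][0] across cycles:
  cycle 0: PE[0][0] → acc 72, east 9, south 72
  cycle 1: PE[0][0] → acc 32, east 4, south 32
  cycle 2: PE[0][0] → acc 32, east 4, south 32
OS [3×3] PE[0][0] across cycles:
  cycle 0: PE[0][0] → acc 72, east 9, south 8
  cycle 1: PE[0][0] → acc 108, east 4, south 9
  cycle 2: PE[0][0] → acc 108, east 0, south 0
RS [3×2] PE[0][0] across cycles:
  cycle 0: PE[0][0] → acc 72, east 72, south 8
  cycle 1: PE[0][0] → acc 45, east 45, south 5
  cycle 2: PE[0][0] → acc 27, east 27, south 3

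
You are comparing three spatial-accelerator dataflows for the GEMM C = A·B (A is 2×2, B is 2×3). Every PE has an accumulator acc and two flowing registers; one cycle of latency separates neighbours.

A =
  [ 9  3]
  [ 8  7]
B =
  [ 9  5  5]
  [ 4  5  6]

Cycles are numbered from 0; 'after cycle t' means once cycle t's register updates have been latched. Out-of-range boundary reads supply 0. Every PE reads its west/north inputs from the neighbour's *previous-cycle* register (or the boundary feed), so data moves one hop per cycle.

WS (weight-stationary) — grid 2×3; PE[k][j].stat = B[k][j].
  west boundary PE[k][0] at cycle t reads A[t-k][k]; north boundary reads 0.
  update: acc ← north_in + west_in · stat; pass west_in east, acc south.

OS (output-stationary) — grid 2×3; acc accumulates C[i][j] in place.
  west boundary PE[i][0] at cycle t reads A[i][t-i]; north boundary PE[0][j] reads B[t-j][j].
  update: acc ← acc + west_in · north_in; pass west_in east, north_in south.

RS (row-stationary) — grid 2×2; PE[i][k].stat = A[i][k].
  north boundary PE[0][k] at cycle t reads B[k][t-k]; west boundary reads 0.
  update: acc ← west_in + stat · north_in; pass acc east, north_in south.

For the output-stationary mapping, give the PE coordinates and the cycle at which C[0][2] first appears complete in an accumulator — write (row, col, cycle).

OS: C[0][2] accumulates in PE[0][2]:
  step 0 · PE0,2: acc=0; fwd→0 fwd↓0
  step 1 · PE0,2: acc=0; fwd→0 fwd↓0
  step 2 · PE0,2: acc=45; fwd→9 fwd↓5
  step 3 · PE0,2: acc=63; fwd→3 fwd↓6

(row, col, cycle) = (0, 2, 3)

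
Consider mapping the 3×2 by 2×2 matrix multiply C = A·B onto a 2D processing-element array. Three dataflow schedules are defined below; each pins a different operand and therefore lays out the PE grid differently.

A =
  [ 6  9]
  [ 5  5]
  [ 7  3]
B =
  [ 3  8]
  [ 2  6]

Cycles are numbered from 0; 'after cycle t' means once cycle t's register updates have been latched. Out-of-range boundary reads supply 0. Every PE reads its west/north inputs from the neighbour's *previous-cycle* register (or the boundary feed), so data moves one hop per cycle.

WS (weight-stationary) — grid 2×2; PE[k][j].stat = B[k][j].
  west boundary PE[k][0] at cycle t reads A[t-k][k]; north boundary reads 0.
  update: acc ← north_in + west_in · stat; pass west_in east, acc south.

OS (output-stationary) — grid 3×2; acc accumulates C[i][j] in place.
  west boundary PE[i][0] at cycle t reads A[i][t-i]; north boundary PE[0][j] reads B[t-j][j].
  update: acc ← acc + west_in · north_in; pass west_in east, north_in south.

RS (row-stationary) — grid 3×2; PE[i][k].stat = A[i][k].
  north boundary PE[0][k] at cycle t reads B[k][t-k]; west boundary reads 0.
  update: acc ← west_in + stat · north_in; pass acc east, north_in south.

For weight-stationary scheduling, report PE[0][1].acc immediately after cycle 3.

WS on a 2×2 grid — tracing PE[0][1] and its feeders:
  @0  [0,0]  acc 18  |  →6  ↓18
  @0  [0,1]  acc 0  |  →0  ↓0
  @1  [0,0]  acc 15  |  →5  ↓15
  @1  [0,1]  acc 48  |  →6  ↓48
  @2  [0,0]  acc 21  |  →7  ↓21
  @2  [0,1]  acc 40  |  →5  ↓40
  @3  [0,0]  acc 0  |  →0  ↓0
  @3  [0,1]  acc 56  |  →7  ↓56

PE[0][1].acc = 56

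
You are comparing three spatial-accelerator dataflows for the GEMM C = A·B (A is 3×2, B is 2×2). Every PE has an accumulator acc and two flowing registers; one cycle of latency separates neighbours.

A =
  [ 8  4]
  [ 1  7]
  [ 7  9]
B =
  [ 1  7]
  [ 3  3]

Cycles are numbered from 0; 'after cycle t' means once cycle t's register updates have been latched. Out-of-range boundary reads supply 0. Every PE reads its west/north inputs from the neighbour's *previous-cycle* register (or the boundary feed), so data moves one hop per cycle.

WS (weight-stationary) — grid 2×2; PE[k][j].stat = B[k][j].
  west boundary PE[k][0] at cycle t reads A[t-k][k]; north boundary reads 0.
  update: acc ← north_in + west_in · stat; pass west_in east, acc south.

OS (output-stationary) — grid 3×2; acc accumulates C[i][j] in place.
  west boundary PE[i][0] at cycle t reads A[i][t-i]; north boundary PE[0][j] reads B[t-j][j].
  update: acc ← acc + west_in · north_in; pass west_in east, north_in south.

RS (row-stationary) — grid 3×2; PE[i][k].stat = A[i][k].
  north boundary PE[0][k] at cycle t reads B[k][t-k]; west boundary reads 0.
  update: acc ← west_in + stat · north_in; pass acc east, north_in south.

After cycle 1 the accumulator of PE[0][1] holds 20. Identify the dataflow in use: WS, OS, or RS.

dataflow = RS

WS [2×2] PE[0][1] across cycles:
  @0  [0,1]  acc 0  |  →0  ↓0
  @1  [0,1]  acc 56  |  →8  ↓56
OS [3×2] PE[0][1] across cycles:
  @0  [0,1]  acc 0  |  →0  ↓0
  @1  [0,1]  acc 56  |  →8  ↓7
RS [3×2] PE[0][1] across cycles:
  @0  [0,1]  acc 0  |  →0  ↓0
  @1  [0,1]  acc 20  |  →20  ↓3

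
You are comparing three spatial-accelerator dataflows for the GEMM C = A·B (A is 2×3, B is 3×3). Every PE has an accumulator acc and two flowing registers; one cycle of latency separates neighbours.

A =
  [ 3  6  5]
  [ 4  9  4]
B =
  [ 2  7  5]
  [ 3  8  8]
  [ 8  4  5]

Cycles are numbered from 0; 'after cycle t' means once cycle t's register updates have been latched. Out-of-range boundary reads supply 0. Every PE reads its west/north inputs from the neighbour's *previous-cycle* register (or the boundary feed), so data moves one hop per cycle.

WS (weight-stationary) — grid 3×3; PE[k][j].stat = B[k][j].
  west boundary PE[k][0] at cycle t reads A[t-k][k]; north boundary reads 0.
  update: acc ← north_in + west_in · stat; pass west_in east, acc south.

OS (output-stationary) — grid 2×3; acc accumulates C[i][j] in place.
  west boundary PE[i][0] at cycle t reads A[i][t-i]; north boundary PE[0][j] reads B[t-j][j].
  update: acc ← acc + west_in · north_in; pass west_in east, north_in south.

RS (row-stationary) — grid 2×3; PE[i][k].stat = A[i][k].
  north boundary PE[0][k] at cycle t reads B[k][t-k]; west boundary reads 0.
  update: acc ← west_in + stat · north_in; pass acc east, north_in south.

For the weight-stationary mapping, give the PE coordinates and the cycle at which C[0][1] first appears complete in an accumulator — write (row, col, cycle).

WS — PE[2][1] is where C[0][1] collects:
  cycle 0: PE[2][1] → acc 0, east 0, south 0
  cycle 1: PE[2][1] → acc 0, east 0, south 0
  cycle 2: PE[2][1] → acc 0, east 0, south 0
  cycle 3: PE[2][1] → acc 89, east 5, south 89

(row, col, cycle) = (2, 1, 3)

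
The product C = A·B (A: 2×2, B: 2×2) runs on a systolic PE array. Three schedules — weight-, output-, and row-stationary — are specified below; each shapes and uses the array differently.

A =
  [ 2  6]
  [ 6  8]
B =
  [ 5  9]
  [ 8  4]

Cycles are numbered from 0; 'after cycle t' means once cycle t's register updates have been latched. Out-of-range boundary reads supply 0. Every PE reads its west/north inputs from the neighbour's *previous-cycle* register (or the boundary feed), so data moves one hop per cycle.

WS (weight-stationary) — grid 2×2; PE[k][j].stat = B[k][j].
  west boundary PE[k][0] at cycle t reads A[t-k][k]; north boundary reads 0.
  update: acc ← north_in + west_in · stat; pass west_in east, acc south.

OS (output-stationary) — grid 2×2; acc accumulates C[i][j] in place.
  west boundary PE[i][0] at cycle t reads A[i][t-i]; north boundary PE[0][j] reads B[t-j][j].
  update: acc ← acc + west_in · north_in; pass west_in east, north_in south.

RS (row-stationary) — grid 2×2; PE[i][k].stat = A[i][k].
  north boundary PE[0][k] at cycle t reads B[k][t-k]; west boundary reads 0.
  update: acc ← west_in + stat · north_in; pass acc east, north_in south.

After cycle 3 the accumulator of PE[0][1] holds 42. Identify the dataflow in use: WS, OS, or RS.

dataflow = OS

WS [2×2] PE[0][1] across cycles:
  0: (0,1).acc=0  regs=<0,0>
  1: (0,1).acc=18  regs=<2,18>
  2: (0,1).acc=54  regs=<6,54>
  3: (0,1).acc=0  regs=<0,0>
OS [2×2] PE[0][1] across cycles:
  0: (0,1).acc=0  regs=<0,0>
  1: (0,1).acc=18  regs=<2,9>
  2: (0,1).acc=42  regs=<6,4>
  3: (0,1).acc=42  regs=<0,0>
RS [2×2] PE[0][1] across cycles:
  0: (0,1).acc=0  regs=<0,0>
  1: (0,1).acc=58  regs=<58,8>
  2: (0,1).acc=42  regs=<42,4>
  3: (0,1).acc=0  regs=<0,0>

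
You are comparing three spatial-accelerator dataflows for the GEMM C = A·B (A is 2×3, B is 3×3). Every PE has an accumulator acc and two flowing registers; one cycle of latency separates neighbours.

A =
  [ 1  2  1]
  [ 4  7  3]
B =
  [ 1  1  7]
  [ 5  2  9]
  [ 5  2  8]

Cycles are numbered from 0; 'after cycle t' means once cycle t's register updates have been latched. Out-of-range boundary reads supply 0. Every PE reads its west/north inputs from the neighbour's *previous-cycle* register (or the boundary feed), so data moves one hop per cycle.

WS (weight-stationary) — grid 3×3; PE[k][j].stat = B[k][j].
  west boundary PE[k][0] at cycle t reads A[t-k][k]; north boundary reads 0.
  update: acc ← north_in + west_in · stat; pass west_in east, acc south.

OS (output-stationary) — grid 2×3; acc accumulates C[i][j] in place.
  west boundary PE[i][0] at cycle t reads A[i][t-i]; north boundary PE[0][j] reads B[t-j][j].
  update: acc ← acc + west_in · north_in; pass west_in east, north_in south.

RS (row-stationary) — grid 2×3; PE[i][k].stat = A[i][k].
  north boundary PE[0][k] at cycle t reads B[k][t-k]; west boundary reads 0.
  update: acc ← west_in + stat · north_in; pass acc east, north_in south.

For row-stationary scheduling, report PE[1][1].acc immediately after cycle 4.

PE[1][1].acc = 91

Tracing RS — 2×3 array, target PE[1][1]:
  c0 r0c1: 0 / 0 / 0
  c0 r1c0: 0 / 0 / 0
  c0 r1c1: 0 / 0 / 0
  c1 r0c1: 11 / 11 / 5
  c1 r1c0: 4 / 4 / 1
  c1 r1c1: 0 / 0 / 0
  c2 r0c1: 5 / 5 / 2
  c2 r1c0: 4 / 4 / 1
  c2 r1c1: 39 / 39 / 5
  c3 r0c1: 25 / 25 / 9
  c3 r1c0: 28 / 28 / 7
  c3 r1c1: 18 / 18 / 2
  c4 r0c1: 0 / 0 / 0
  c4 r1c0: 0 / 0 / 0
  c4 r1c1: 91 / 91 / 9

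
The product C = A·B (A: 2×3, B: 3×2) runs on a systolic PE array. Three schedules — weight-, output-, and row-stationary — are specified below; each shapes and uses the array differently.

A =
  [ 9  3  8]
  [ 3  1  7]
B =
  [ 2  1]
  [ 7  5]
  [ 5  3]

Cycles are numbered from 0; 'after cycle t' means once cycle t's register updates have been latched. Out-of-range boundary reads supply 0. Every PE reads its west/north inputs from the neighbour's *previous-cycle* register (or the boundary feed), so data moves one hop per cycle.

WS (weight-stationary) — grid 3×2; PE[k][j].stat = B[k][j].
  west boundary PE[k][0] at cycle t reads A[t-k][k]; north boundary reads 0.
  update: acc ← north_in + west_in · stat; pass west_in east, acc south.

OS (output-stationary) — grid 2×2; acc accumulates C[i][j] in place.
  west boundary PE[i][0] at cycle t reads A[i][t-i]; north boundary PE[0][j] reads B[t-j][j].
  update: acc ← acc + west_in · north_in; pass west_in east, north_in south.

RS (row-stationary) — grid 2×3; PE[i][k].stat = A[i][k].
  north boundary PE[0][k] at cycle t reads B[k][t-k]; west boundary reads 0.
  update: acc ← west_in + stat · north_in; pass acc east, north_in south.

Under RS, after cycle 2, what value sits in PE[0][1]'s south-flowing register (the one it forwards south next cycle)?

register = 5

Tracing RS — 2×3 array, target PE[0][1]:
  @0  [0,0]  acc 18  |  →18  ↓2
  @0  [0,1]  acc 0  |  →0  ↓0
  @1  [0,0]  acc 9  |  →9  ↓1
  @1  [0,1]  acc 39  |  →39  ↓7
  @2  [0,0]  acc 0  |  →0  ↓0
  @2  [0,1]  acc 24  |  →24  ↓5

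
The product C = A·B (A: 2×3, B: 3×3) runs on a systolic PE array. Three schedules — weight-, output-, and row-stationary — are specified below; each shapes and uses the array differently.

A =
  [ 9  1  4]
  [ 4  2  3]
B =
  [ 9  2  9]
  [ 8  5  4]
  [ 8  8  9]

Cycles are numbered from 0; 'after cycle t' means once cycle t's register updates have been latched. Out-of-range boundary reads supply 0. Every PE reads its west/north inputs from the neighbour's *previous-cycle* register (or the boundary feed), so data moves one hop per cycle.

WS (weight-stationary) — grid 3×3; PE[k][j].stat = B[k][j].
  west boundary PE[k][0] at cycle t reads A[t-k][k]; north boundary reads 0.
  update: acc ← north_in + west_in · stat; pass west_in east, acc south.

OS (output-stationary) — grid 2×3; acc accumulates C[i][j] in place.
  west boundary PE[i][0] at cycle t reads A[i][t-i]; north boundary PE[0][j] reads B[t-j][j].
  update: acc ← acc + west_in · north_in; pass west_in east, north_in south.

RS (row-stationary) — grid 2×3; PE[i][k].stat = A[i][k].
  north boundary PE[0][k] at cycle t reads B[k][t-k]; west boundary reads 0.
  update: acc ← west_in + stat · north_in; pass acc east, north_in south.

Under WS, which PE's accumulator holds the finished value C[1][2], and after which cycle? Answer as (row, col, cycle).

(row, col, cycle) = (2, 2, 5)

WS: C[1][2] accumulates in PE[2][2]:
  c0 r2c2: 0 / 0 / 0
  c1 r2c2: 0 / 0 / 0
  c2 r2c2: 0 / 0 / 0
  c3 r2c2: 0 / 0 / 0
  c4 r2c2: 121 / 4 / 121
  c5 r2c2: 71 / 3 / 71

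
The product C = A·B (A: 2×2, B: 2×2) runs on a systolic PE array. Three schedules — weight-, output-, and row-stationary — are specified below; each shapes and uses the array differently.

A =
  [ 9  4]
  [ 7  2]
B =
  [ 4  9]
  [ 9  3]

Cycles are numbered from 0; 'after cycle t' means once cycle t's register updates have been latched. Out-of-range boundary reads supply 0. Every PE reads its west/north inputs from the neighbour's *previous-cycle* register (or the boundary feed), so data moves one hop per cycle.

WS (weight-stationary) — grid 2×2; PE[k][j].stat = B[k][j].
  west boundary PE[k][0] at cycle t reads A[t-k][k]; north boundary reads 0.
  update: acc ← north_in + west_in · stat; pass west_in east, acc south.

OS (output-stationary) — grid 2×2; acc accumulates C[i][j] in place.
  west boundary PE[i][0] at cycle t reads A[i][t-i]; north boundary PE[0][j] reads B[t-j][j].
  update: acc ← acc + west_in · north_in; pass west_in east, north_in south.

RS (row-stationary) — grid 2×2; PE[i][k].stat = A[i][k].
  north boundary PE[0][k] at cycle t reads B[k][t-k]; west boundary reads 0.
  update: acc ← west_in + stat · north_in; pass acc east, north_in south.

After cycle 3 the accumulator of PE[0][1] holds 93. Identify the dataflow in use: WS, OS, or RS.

— WS: 2×2; PE[0][1] trace:
  t=0 PE[0][1]: acc=0 h=0 v=0
  t=1 PE[0][1]: acc=81 h=9 v=81
  t=2 PE[0][1]: acc=63 h=7 v=63
  t=3 PE[0][1]: acc=0 h=0 v=0
— OS: 2×2; PE[0][1] trace:
  t=0 PE[0][1]: acc=0 h=0 v=0
  t=1 PE[0][1]: acc=81 h=9 v=9
  t=2 PE[0][1]: acc=93 h=4 v=3
  t=3 PE[0][1]: acc=93 h=0 v=0
— RS: 2×2; PE[0][1] trace:
  t=0 PE[0][1]: acc=0 h=0 v=0
  t=1 PE[0][1]: acc=72 h=72 v=9
  t=2 PE[0][1]: acc=93 h=93 v=3
  t=3 PE[0][1]: acc=0 h=0 v=0

dataflow = OS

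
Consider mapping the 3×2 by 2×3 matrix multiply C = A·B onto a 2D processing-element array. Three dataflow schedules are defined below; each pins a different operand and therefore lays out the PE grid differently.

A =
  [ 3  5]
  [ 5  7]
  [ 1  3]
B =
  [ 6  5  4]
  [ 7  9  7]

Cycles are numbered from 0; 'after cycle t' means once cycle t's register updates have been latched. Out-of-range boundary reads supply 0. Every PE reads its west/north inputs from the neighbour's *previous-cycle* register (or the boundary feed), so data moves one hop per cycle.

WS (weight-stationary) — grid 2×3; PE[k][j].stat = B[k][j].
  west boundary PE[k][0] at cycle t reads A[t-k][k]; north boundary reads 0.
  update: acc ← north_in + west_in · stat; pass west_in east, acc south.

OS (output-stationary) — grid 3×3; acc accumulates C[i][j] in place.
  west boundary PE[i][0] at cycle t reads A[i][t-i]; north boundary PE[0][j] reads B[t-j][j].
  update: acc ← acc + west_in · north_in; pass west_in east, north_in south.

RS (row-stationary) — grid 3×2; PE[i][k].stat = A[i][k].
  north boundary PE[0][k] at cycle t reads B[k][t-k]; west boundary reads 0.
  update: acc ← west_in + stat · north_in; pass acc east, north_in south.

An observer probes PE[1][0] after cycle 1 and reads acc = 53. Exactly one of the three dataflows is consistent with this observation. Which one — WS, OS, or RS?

Under WS (2×3), PE[1][0]:
  after 0 — PE[1][0] acc=0, pass-E 0, pass-S 0
  after 1 — PE[1][0] acc=53, pass-E 5, pass-S 53
Under OS (3×3), PE[1][0]:
  after 0 — PE[1][0] acc=0, pass-E 0, pass-S 0
  after 1 — PE[1][0] acc=30, pass-E 5, pass-S 6
Under RS (3×2), PE[1][0]:
  after 0 — PE[1][0] acc=0, pass-E 0, pass-S 0
  after 1 — PE[1][0] acc=30, pass-E 30, pass-S 6

dataflow = WS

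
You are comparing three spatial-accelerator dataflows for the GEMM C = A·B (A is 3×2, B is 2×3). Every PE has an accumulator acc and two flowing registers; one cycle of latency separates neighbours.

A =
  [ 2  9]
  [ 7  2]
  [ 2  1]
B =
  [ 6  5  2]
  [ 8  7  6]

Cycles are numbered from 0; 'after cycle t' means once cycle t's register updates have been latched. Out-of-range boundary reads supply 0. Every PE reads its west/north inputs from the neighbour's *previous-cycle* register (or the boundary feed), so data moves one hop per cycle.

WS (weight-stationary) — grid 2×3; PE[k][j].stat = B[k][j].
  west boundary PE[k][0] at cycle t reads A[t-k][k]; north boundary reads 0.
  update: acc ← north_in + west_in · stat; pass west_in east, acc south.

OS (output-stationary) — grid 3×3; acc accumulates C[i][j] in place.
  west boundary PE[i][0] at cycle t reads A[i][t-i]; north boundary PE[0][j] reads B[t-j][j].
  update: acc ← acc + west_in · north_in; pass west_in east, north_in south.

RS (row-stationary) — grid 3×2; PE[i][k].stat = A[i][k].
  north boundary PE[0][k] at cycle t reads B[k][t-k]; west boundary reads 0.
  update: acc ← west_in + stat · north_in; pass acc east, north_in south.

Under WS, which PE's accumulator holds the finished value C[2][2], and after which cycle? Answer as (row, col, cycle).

WS — PE[1][2] is where C[2][2] collects:
  t=0 PE[1][2]: acc=0 h=0 v=0
  t=1 PE[1][2]: acc=0 h=0 v=0
  t=2 PE[1][2]: acc=0 h=0 v=0
  t=3 PE[1][2]: acc=58 h=9 v=58
  t=4 PE[1][2]: acc=26 h=2 v=26
  t=5 PE[1][2]: acc=10 h=1 v=10

(row, col, cycle) = (1, 2, 5)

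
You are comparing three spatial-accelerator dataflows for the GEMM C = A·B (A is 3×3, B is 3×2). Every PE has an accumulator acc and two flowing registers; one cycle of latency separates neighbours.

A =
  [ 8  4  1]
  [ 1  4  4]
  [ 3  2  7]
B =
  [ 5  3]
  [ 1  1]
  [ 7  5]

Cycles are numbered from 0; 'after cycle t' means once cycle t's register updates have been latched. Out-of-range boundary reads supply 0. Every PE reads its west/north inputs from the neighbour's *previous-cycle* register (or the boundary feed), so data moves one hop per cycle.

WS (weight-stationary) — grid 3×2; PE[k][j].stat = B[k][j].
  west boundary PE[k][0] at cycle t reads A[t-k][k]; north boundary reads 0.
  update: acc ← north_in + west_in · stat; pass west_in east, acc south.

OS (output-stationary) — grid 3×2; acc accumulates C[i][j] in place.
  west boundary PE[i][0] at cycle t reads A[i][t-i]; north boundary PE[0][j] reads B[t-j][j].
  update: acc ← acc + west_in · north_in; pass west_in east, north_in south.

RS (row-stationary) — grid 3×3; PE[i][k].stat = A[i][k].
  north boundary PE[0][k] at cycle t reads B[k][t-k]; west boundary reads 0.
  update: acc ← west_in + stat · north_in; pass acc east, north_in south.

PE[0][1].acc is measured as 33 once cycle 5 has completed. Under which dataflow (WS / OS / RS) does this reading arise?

WS [3×2] PE[0][1] across cycles:
  step 0 · PE0,1: acc=0; fwd→0 fwd↓0
  step 1 · PE0,1: acc=24; fwd→8 fwd↓24
  step 2 · PE0,1: acc=3; fwd→1 fwd↓3
  step 3 · PE0,1: acc=9; fwd→3 fwd↓9
  step 4 · PE0,1: acc=0; fwd→0 fwd↓0
  step 5 · PE0,1: acc=0; fwd→0 fwd↓0
OS [3×2] PE[0][1] across cycles:
  step 0 · PE0,1: acc=0; fwd→0 fwd↓0
  step 1 · PE0,1: acc=24; fwd→8 fwd↓3
  step 2 · PE0,1: acc=28; fwd→4 fwd↓1
  step 3 · PE0,1: acc=33; fwd→1 fwd↓5
  step 4 · PE0,1: acc=33; fwd→0 fwd↓0
  step 5 · PE0,1: acc=33; fwd→0 fwd↓0
RS [3×3] PE[0][1] across cycles:
  step 0 · PE0,1: acc=0; fwd→0 fwd↓0
  step 1 · PE0,1: acc=44; fwd→44 fwd↓1
  step 2 · PE0,1: acc=28; fwd→28 fwd↓1
  step 3 · PE0,1: acc=0; fwd→0 fwd↓0
  step 4 · PE0,1: acc=0; fwd→0 fwd↓0
  step 5 · PE0,1: acc=0; fwd→0 fwd↓0

dataflow = OS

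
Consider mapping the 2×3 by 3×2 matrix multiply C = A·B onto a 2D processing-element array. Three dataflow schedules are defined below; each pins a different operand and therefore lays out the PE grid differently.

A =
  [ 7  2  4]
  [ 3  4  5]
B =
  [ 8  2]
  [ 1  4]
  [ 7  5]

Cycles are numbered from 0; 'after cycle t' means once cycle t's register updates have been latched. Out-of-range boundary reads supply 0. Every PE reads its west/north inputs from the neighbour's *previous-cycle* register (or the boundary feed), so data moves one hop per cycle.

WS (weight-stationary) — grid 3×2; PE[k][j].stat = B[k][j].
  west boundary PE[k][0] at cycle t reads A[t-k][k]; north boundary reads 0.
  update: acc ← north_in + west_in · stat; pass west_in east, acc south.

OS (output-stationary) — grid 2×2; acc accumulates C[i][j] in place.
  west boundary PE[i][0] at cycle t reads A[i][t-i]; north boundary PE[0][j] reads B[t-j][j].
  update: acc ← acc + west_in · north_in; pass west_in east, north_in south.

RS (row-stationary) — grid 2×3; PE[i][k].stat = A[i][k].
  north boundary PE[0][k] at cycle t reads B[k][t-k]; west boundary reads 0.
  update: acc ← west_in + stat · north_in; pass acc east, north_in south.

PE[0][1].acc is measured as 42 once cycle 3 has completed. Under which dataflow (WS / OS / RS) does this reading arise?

dataflow = OS

WS [3×2] PE[0][1] across cycles:
  c0 r0c1: 0 / 0 / 0
  c1 r0c1: 14 / 7 / 14
  c2 r0c1: 6 / 3 / 6
  c3 r0c1: 0 / 0 / 0
OS [2×2] PE[0][1] across cycles:
  c0 r0c1: 0 / 0 / 0
  c1 r0c1: 14 / 7 / 2
  c2 r0c1: 22 / 2 / 4
  c3 r0c1: 42 / 4 / 5
RS [2×3] PE[0][1] across cycles:
  c0 r0c1: 0 / 0 / 0
  c1 r0c1: 58 / 58 / 1
  c2 r0c1: 22 / 22 / 4
  c3 r0c1: 0 / 0 / 0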